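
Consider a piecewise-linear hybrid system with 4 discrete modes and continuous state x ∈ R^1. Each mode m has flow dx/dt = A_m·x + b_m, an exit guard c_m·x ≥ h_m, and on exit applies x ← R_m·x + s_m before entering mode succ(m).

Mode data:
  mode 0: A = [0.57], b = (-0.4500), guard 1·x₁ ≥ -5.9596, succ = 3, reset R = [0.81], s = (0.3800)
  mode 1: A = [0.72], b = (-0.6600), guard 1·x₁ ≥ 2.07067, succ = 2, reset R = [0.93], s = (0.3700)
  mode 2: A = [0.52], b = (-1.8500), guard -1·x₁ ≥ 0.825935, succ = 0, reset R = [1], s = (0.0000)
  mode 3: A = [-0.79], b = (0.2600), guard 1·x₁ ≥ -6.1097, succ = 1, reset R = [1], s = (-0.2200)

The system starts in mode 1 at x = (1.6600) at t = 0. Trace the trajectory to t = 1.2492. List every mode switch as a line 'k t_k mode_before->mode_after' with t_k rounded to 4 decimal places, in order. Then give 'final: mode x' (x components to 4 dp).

Mode 1: guard c·x = 2.0707 hit at Δt = 0.6109 (t = 0.6109), x⁻ = (2.0707) → reset → x⁺ = (2.2957), jump to mode 2
Mode 2: flow for 0.6383 to horizon, guard not reached → x = (1.7990)

1 0.6109 1->2
final: 2 1.7990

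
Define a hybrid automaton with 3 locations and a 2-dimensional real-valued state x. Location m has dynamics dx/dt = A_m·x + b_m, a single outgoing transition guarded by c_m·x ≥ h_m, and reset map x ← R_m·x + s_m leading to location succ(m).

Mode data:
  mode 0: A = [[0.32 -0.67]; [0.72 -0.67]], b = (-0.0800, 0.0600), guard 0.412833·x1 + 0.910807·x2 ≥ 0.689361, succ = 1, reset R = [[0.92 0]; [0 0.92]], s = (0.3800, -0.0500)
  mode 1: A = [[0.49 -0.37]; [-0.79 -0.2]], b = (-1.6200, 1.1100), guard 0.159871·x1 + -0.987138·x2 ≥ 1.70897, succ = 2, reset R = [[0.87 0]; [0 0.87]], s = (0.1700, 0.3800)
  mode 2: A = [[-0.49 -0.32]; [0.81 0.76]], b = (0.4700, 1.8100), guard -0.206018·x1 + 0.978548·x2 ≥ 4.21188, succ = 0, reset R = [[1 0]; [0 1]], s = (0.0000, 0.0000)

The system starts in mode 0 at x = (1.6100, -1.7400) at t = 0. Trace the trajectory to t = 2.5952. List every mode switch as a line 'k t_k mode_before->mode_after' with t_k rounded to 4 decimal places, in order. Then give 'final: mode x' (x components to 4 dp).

1 0.6348 0->1
2 2.0141 1->2
final: 2 1.9548 1.4162

Mode 0: guard c·x = 0.6894 hit at Δt = 0.6348 (t = 0.6348), x⁻ = (2.4075, -0.3343) → reset → x⁺ = (2.5949, -0.3576), jump to mode 1
Mode 1: guard c·x = 1.7090 hit at Δt = 1.3793 (t = 2.0141), x⁻ = (2.5046, -1.3256) → reset → x⁺ = (2.3490, -0.7733), jump to mode 2
Mode 2: flow for 0.5811 to horizon, guard not reached → x = (1.9548, 1.4162)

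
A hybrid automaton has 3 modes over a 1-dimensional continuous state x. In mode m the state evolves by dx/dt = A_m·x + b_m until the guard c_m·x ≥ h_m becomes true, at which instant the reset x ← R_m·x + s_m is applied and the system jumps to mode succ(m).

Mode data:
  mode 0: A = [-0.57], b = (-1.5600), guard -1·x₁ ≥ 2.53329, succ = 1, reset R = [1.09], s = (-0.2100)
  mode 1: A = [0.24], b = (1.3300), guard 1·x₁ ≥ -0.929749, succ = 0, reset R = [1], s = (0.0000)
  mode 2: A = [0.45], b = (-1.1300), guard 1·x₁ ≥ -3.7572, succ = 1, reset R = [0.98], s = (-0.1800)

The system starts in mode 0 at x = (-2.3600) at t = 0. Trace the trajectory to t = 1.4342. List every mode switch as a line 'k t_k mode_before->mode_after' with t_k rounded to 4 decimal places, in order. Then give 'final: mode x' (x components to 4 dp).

1 1.0805 0->1
final: 1 -2.7436

Mode 0: guard c·x = 2.5333 hit at Δt = 1.0805 (t = 1.0805), x⁻ = (-2.5333) → reset → x⁺ = (-2.9713), jump to mode 1
Mode 1: flow for 0.3537 to horizon, guard not reached → x = (-2.7436)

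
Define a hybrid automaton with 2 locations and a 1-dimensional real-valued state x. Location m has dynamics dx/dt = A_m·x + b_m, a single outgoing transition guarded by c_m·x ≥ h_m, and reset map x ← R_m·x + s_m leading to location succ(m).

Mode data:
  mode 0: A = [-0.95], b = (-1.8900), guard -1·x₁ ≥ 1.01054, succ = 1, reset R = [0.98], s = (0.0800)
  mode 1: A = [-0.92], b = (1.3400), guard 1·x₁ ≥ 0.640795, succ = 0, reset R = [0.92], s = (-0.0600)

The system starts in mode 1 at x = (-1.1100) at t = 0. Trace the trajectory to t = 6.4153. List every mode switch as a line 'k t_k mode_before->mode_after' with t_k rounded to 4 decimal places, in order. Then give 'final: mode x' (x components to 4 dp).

1 1.2459 1->0
2 2.2408 0->1
3 3.3987 1->0
4 4.3936 0->1
5 5.5514 1->0
final: 0 -0.8808

Mode 1: guard c·x = 0.6408 hit at Δt = 1.2459 (t = 1.2459), x⁻ = (0.6408) → reset → x⁺ = (0.5295), jump to mode 0
Mode 0: guard c·x = 1.0105 hit at Δt = 0.9949 (t = 2.2408), x⁻ = (-1.0105) → reset → x⁺ = (-0.9103), jump to mode 1
Mode 1: guard c·x = 0.6408 hit at Δt = 1.1579 (t = 3.3987), x⁻ = (0.6408) → reset → x⁺ = (0.5295), jump to mode 0
Mode 0: guard c·x = 1.0105 hit at Δt = 0.9949 (t = 4.3936), x⁻ = (-1.0105) → reset → x⁺ = (-0.9103), jump to mode 1
Mode 1: guard c·x = 0.6408 hit at Δt = 1.1579 (t = 5.5514), x⁻ = (0.6408) → reset → x⁺ = (0.5295), jump to mode 0
Mode 0: flow for 0.8639 to horizon, guard not reached → x = (-0.8808)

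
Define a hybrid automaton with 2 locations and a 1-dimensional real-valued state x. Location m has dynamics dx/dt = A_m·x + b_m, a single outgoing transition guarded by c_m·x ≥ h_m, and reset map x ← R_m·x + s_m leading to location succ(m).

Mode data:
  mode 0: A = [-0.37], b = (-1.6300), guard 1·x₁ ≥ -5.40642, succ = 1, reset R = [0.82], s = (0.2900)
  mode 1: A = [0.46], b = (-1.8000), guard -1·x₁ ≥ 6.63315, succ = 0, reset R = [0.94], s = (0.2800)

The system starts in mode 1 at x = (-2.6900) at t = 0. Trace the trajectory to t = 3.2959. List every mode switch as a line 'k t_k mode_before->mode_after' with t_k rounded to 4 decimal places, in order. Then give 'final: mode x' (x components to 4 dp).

1 1.0179 1->0
2 2.1992 0->1
3 2.7847 1->0
final: 0 -5.6881

Mode 1: guard c·x = 6.6331 hit at Δt = 1.0179 (t = 1.0179), x⁻ = (-6.6331) → reset → x⁺ = (-5.9552), jump to mode 0
Mode 0: guard c·x = -5.4064 hit at Δt = 1.1813 (t = 2.1992), x⁻ = (-5.4064) → reset → x⁺ = (-4.1433), jump to mode 1
Mode 1: guard c·x = 6.6331 hit at Δt = 0.5855 (t = 2.7847), x⁻ = (-6.6332) → reset → x⁺ = (-5.9552), jump to mode 0
Mode 0: flow for 0.5112 to horizon, guard not reached → x = (-5.6881)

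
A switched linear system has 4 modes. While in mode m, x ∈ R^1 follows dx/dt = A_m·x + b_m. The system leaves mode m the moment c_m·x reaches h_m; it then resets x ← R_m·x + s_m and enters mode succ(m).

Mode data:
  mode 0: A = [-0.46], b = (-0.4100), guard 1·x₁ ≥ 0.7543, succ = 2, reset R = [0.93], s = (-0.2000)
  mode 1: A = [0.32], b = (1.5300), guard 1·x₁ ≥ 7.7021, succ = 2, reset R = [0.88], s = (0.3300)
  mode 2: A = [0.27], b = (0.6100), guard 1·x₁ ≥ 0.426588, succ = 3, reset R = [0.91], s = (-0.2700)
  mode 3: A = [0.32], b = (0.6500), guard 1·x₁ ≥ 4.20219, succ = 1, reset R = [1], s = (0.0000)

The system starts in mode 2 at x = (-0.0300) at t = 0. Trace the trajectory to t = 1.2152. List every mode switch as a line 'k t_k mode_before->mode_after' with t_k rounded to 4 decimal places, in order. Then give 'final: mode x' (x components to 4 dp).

1 0.6901 2->3
final: 3 0.5115

Mode 2: guard c·x = 0.4266 hit at Δt = 0.6901 (t = 0.6901), x⁻ = (0.4266) → reset → x⁺ = (0.1182), jump to mode 3
Mode 3: flow for 0.5251 to horizon, guard not reached → x = (0.5115)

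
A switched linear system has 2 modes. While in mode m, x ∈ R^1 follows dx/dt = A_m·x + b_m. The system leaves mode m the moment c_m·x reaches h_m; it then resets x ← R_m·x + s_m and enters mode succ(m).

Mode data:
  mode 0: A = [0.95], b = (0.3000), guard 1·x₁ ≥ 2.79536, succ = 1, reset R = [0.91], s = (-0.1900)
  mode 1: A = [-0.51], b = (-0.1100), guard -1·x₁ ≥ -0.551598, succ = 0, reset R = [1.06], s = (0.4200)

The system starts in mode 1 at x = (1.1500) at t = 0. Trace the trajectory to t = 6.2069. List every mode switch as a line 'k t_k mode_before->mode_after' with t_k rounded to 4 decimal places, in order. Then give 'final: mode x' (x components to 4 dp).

Mode 1: guard c·x = -0.5516 hit at Δt = 1.1305 (t = 1.1305), x⁻ = (0.5516) → reset → x⁺ = (1.0047), jump to mode 0
Mode 0: guard c·x = 2.7954 hit at Δt = 0.9021 (t = 2.0326), x⁻ = (2.7954) → reset → x⁺ = (2.3538), jump to mode 1
Mode 1: guard c·x = -0.5516 hit at Δt = 2.3698 (t = 4.4024), x⁻ = (0.5516) → reset → x⁺ = (1.0047), jump to mode 0
Mode 0: guard c·x = 2.7954 hit at Δt = 0.9021 (t = 5.3045), x⁻ = (2.7954) → reset → x⁺ = (2.3538), jump to mode 1
Mode 1: flow for 0.9024 to horizon, guard not reached → x = (1.4060)

1 1.1305 1->0
2 2.0326 0->1
3 4.4024 1->0
4 5.3045 0->1
final: 1 1.4060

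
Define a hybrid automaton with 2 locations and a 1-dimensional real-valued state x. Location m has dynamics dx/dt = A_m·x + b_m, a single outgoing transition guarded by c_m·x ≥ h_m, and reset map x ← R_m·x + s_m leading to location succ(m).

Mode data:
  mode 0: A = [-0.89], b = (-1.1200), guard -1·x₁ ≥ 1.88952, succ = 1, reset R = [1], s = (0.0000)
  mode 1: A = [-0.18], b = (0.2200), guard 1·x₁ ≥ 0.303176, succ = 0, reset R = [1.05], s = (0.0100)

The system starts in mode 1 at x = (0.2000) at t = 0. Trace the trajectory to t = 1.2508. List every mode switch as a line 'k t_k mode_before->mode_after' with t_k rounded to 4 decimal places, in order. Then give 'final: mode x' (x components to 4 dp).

Mode 1: guard c·x = 0.3032 hit at Δt = 0.5911 (t = 0.5911), x⁻ = (0.3032) → reset → x⁺ = (0.3283), jump to mode 0
Mode 0: flow for 0.6597 to horizon, guard not reached → x = (-0.3763)

1 0.5911 1->0
final: 0 -0.3763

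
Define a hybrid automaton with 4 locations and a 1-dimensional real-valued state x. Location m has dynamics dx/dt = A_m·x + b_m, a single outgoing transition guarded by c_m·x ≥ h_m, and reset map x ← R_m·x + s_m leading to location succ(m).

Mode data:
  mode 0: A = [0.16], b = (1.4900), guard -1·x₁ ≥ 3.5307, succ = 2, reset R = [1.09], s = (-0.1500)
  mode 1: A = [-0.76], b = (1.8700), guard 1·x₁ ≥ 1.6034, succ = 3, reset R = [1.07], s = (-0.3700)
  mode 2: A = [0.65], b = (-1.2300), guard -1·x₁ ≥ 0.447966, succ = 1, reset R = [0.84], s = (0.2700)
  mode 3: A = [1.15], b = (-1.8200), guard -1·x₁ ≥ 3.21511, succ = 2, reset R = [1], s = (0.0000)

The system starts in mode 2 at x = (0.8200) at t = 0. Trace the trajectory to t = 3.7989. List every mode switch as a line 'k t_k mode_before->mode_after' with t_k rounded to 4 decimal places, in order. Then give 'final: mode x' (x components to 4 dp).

1 1.2007 2->1
2 2.6439 1->3
final: 3 0.6882

Mode 2: guard c·x = 0.4480 hit at Δt = 1.2007 (t = 1.2007), x⁻ = (-0.4480) → reset → x⁺ = (-0.1063), jump to mode 1
Mode 1: guard c·x = 1.6034 hit at Δt = 1.4432 (t = 2.6439), x⁻ = (1.6034) → reset → x⁺ = (1.3456), jump to mode 3
Mode 3: flow for 1.1550 to horizon, guard not reached → x = (0.6882)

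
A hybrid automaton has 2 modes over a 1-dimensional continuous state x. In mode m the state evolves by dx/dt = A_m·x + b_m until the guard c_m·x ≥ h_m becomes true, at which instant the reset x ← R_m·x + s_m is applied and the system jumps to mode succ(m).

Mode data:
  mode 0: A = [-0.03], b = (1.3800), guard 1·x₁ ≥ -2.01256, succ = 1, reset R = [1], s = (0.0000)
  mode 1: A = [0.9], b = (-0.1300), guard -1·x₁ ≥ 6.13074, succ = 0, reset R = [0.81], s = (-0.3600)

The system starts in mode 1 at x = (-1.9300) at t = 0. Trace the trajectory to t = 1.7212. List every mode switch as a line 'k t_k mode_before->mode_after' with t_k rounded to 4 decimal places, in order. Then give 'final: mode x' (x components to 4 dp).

Mode 1: guard c·x = 6.1307 hit at Δt = 1.2299 (t = 1.2299), x⁻ = (-6.1307) → reset → x⁺ = (-5.3259), jump to mode 0
Mode 0: flow for 0.4913 to horizon, guard not reached → x = (-4.5750)

1 1.2299 1->0
final: 0 -4.5750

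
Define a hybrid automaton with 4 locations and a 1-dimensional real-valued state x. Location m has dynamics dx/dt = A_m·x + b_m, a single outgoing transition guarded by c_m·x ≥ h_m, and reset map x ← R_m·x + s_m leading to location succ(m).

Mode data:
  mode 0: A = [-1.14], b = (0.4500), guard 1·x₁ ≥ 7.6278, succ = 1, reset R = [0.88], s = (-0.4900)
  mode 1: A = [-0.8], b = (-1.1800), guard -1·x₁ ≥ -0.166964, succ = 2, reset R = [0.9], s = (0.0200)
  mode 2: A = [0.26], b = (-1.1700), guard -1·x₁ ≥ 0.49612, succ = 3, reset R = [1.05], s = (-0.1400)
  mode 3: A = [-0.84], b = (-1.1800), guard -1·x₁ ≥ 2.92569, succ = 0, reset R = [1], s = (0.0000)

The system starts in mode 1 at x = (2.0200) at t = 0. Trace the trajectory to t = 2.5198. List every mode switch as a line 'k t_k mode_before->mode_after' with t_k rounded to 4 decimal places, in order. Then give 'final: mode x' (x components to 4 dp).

Mode 1: guard c·x = -0.1670 hit at Δt = 0.9443 (t = 0.9443), x⁻ = (0.1670) → reset → x⁺ = (0.1703), jump to mode 2
Mode 2: guard c·x = 0.4961 hit at Δt = 0.5506 (t = 1.4949), x⁻ = (-0.4961) → reset → x⁺ = (-0.6609), jump to mode 3
Mode 3: flow for 1.0249 to horizon, guard not reached → x = (-1.0903)

1 0.9443 1->2
2 1.4949 2->3
final: 3 -1.0903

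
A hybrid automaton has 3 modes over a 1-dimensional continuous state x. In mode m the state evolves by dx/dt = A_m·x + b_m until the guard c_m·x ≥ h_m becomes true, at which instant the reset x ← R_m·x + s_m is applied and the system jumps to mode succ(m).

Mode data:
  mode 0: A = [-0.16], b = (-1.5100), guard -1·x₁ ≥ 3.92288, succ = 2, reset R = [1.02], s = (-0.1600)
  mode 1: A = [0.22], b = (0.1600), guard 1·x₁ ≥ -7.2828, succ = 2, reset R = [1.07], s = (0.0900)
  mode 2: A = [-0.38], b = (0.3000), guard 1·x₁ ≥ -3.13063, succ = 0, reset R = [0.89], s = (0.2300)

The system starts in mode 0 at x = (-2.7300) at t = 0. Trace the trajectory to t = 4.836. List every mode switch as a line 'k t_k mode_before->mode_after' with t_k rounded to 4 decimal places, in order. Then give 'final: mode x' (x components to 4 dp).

1 1.2239 0->2
2 1.8382 2->0
3 3.2219 0->2
4 3.8362 2->0
final: 0 -3.5735

Mode 0: guard c·x = 3.9229 hit at Δt = 1.2239 (t = 1.2239), x⁻ = (-3.9229) → reset → x⁺ = (-4.1613), jump to mode 2
Mode 2: guard c·x = -3.1306 hit at Δt = 0.6143 (t = 1.8382), x⁻ = (-3.1306) → reset → x⁺ = (-2.5563), jump to mode 0
Mode 0: guard c·x = 3.9229 hit at Δt = 1.3837 (t = 3.2219), x⁻ = (-3.9229) → reset → x⁺ = (-4.1613), jump to mode 2
Mode 2: guard c·x = -3.1306 hit at Δt = 0.6143 (t = 3.8362), x⁻ = (-3.1306) → reset → x⁺ = (-2.5563), jump to mode 0
Mode 0: flow for 0.9998 to horizon, guard not reached → x = (-3.5735)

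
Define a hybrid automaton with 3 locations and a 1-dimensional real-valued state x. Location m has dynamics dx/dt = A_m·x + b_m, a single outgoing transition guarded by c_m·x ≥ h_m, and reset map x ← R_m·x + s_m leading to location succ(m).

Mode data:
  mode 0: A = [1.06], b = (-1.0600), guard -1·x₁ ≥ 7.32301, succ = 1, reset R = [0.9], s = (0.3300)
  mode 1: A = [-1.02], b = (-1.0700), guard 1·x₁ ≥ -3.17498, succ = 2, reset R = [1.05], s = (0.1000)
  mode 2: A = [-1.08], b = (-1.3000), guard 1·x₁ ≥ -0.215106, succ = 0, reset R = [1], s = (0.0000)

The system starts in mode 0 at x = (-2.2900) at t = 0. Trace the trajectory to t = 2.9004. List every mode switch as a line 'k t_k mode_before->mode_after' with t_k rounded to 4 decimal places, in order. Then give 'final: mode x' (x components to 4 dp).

Mode 0: guard c·x = 7.3230 hit at Δt = 0.8756 (t = 0.8756), x⁻ = (-7.3230) → reset → x⁺ = (-6.2607), jump to mode 1
Mode 1: guard c·x = -3.1750 hit at Δt = 0.8791 (t = 1.7547), x⁻ = (-3.1750) → reset → x⁺ = (-3.2337), jump to mode 2
Mode 2: flow for 1.1457 to horizon, guard not reached → x = (-1.7927)

1 0.8756 0->1
2 1.7547 1->2
final: 2 -1.7927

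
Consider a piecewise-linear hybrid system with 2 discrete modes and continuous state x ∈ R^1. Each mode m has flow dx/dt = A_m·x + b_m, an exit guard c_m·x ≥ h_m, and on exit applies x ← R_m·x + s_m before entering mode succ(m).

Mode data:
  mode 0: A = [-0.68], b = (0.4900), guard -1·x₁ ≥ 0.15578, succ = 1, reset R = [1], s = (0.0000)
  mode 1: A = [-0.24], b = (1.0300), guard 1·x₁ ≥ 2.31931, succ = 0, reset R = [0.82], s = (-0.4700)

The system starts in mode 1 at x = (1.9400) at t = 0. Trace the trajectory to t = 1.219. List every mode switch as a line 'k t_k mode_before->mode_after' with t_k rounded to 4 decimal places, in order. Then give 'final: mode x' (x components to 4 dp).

1 0.7329 1->0
final: 0 1.2316

Mode 1: guard c·x = 2.3193 hit at Δt = 0.7329 (t = 0.7329), x⁻ = (2.3193) → reset → x⁺ = (1.4318), jump to mode 0
Mode 0: flow for 0.4861 to horizon, guard not reached → x = (1.2316)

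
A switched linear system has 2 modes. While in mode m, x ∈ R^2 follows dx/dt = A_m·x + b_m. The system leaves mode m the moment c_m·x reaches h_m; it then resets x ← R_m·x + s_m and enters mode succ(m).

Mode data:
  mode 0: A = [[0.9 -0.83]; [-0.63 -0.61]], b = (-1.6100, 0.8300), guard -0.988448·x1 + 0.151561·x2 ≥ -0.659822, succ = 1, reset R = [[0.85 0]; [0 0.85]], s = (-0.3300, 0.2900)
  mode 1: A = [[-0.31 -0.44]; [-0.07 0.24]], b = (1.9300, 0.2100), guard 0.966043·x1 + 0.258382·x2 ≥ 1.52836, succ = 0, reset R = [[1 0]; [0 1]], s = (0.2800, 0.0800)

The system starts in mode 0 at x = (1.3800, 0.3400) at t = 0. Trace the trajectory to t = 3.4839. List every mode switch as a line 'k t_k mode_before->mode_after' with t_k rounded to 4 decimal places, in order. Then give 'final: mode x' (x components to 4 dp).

1 0.7518 0->1
2 1.5486 1->0
3 2.3876 0->1
4 3.1646 1->0
final: 0 1.1840 0.9384

Mode 0: guard c·x = -0.6598 hit at Δt = 0.7518 (t = 0.7518), x⁻ = (0.7156, 0.3134) → reset → x⁺ = (0.2783, 0.5564), jump to mode 1
Mode 1: guard c·x = 1.5284 hit at Δt = 0.7968 (t = 1.5486), x⁻ = (1.3663, 0.8067) → reset → x⁺ = (1.6463, 0.8867), jump to mode 0
Mode 0: guard c·x = -0.6598 hit at Δt = 0.8390 (t = 2.3876), x⁻ = (0.7564, 0.5796) → reset → x⁺ = (0.3129, 0.7826), jump to mode 1
Mode 1: guard c·x = 1.5284 hit at Δt = 0.7770 (t = 3.1646), x⁻ = (1.2949, 1.0736) → reset → x⁺ = (1.5749, 1.1536), jump to mode 0
Mode 0: flow for 0.3193 to horizon, guard not reached → x = (1.1840, 0.9384)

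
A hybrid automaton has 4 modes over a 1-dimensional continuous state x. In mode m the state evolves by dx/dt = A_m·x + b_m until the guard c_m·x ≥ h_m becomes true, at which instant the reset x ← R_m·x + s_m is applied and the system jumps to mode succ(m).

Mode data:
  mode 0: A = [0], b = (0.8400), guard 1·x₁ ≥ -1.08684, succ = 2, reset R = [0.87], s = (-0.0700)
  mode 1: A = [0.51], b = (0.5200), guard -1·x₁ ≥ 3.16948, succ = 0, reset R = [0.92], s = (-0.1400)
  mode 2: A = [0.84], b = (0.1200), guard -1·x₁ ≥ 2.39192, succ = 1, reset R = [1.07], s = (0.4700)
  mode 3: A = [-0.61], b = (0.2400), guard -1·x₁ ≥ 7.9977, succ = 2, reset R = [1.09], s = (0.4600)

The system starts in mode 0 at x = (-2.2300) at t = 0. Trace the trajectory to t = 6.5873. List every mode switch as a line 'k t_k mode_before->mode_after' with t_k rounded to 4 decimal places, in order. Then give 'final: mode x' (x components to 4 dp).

Mode 0: guard c·x = -1.0868 hit at Δt = 1.3609 (t = 1.3609), x⁻ = (-1.0868) → reset → x⁺ = (-1.0156), jump to mode 2
Mode 2: guard c·x = 2.3919 hit at Δt = 1.1270 (t = 2.4879), x⁻ = (-2.3919) → reset → x⁺ = (-2.0894), jump to mode 1
Mode 1: guard c·x = 3.1695 hit at Δt = 1.3686 (t = 3.8565), x⁻ = (-3.1695) → reset → x⁺ = (-3.0559), jump to mode 0
Mode 0: guard c·x = -1.0868 hit at Δt = 2.3441 (t = 6.2007), x⁻ = (-1.0868) → reset → x⁺ = (-1.0156), jump to mode 2
Mode 2: flow for 0.3866 to horizon, guard not reached → x = (-1.3504)

1 1.3609 0->2
2 2.4879 2->1
3 3.8565 1->0
4 6.2007 0->2
final: 2 -1.3504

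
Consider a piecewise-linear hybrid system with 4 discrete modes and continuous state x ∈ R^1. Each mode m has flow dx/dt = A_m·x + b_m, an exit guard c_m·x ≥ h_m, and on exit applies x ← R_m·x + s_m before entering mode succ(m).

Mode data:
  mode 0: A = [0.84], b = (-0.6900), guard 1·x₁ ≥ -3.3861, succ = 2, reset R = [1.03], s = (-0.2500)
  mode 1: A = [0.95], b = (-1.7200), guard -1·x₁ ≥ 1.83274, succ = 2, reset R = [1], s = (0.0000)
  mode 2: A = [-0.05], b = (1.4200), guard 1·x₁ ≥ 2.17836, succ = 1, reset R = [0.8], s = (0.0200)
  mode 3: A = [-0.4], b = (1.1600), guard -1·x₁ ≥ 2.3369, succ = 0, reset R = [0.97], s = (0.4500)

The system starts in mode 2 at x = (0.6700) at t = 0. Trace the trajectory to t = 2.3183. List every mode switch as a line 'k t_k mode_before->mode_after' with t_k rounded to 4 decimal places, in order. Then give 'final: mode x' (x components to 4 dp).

1 1.1186 2->1
final: 1 1.6610

Mode 2: guard c·x = 2.1784 hit at Δt = 1.1186 (t = 1.1186), x⁻ = (2.1784) → reset → x⁺ = (1.7627), jump to mode 1
Mode 1: flow for 1.1997 to horizon, guard not reached → x = (1.6610)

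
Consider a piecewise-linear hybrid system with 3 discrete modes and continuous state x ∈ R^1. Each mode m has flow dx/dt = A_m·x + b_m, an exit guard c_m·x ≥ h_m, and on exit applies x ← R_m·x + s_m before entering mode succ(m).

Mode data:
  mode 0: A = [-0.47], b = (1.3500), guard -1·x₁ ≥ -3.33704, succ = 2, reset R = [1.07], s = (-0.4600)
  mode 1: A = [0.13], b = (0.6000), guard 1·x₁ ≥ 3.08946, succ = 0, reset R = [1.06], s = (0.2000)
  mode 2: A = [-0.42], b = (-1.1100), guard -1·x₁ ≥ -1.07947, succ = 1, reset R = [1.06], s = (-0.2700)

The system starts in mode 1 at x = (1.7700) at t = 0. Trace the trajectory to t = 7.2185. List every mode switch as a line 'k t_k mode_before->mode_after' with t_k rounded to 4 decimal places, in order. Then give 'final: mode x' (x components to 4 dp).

Mode 1: guard c·x = 3.0895 hit at Δt = 1.4449 (t = 1.4449), x⁻ = (3.0895) → reset → x⁺ = (3.4748), jump to mode 0
Mode 0: guard c·x = -3.3370 hit at Δt = 0.5525 (t = 1.9974), x⁻ = (3.3370) → reset → x⁺ = (3.1106), jump to mode 2
Mode 2: guard c·x = -1.0795 hit at Δt = 1.0368 (t = 3.0342), x⁻ = (1.0795) → reset → x⁺ = (0.8742), jump to mode 1
Mode 1: guard c·x = 3.0895 hit at Δt = 2.6076 (t = 5.6418), x⁻ = (3.0895) → reset → x⁺ = (3.4748), jump to mode 0
Mode 0: guard c·x = -3.3370 hit at Δt = 0.5525 (t = 6.1943), x⁻ = (3.3370) → reset → x⁺ = (3.1106), jump to mode 2
Mode 2: flow for 1.0242 to horizon, guard not reached → x = (1.0993)

1 1.4449 1->0
2 1.9974 0->2
3 3.0342 2->1
4 5.6418 1->0
5 6.1943 0->2
final: 2 1.0993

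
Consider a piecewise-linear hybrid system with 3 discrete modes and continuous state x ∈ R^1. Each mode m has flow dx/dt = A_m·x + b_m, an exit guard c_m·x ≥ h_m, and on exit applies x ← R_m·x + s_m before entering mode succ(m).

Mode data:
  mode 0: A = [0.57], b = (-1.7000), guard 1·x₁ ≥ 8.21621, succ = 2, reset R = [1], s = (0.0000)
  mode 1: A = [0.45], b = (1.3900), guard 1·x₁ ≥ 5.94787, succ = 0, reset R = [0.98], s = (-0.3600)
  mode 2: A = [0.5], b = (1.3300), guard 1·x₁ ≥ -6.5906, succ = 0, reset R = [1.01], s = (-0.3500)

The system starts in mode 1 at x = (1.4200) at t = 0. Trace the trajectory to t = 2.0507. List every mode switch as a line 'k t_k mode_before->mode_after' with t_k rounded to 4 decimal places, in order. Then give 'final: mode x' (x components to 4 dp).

Mode 1: guard c·x = 5.9479 hit at Δt = 1.5450 (t = 1.5450), x⁻ = (5.9479) → reset → x⁺ = (5.4689), jump to mode 0
Mode 0: flow for 0.5057 to horizon, guard not reached → x = (6.2996)

1 1.5450 1->0
final: 0 6.2996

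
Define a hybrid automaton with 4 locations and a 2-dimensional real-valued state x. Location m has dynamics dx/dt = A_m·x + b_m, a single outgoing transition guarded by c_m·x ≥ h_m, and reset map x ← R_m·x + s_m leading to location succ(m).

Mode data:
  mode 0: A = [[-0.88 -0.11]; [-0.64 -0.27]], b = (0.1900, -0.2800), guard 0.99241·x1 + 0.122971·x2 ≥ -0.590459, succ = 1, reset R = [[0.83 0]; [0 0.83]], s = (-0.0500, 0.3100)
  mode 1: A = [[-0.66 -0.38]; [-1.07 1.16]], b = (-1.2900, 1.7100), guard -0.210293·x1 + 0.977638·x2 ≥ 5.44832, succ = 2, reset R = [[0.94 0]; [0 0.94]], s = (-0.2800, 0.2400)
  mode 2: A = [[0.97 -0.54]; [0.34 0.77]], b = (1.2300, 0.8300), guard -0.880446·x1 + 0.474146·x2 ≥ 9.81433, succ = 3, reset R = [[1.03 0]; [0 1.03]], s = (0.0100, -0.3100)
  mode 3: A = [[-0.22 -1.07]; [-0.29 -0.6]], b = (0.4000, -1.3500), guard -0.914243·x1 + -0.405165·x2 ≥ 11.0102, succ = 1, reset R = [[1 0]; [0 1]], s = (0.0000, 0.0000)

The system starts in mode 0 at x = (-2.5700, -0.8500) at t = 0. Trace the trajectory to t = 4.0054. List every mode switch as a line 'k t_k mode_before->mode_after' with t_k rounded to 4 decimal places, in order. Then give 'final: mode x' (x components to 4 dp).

Mode 0: guard c·x = -0.5905 hit at Δt = 1.3739 (t = 1.3739), x⁻ = (-0.6030, 0.0649) → reset → x⁺ = (-0.5505, 0.3638), jump to mode 1
Mode 1: guard c·x = 5.4483 hit at Δt = 0.8708 (t = 2.2447), x⁻ = (-1.7962, 5.1866) → reset → x⁺ = (-1.9684, 5.1154), jump to mode 2
Mode 2: guard c·x = 9.8143 hit at Δt = 0.7355 (t = 2.9802), x⁻ = (-6.5125, 8.6058) → reset → x⁺ = (-6.6979, 8.5540), jump to mode 3
Mode 3: flow for 1.0252 to horizon, guard not reached → x = (-11.7012, 5.7646)

1 1.3739 0->1
2 2.2447 1->2
3 2.9802 2->3
final: 3 -11.7012 5.7646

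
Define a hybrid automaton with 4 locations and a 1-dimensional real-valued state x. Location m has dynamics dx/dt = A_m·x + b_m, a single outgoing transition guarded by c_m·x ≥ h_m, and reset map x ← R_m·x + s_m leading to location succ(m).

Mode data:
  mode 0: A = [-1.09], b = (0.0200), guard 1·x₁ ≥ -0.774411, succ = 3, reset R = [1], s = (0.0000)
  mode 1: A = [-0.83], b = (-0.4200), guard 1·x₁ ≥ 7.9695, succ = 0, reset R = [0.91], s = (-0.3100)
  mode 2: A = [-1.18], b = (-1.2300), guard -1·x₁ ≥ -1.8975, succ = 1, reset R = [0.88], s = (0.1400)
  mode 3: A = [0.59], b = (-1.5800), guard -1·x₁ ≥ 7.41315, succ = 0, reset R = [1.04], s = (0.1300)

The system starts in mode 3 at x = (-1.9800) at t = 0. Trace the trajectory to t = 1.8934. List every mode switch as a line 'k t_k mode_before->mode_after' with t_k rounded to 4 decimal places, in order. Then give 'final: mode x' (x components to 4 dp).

Mode 3: guard c·x = 7.4131 hit at Δt = 1.3103 (t = 1.3103), x⁻ = (-7.4131) → reset → x⁺ = (-7.5797), jump to mode 0
Mode 0: flow for 0.5831 to horizon, guard not reached → x = (-4.0058)

1 1.3103 3->0
final: 0 -4.0058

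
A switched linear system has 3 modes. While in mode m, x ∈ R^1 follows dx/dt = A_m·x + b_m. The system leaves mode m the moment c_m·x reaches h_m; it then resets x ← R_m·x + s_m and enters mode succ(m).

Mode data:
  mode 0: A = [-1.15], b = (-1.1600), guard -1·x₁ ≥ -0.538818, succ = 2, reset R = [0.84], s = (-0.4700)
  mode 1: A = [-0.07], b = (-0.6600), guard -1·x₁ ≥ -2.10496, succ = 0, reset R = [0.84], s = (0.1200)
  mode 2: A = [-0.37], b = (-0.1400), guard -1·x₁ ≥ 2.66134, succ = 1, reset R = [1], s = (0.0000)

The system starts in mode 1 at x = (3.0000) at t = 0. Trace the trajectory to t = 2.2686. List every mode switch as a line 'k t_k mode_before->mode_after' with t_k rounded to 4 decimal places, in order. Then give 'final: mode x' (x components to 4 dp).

1 1.0677 1->0
2 1.6129 0->2
final: 2 -0.0952

Mode 1: guard c·x = -2.1050 hit at Δt = 1.0677 (t = 1.0677), x⁻ = (2.1050) → reset → x⁺ = (1.8882), jump to mode 0
Mode 0: guard c·x = -0.5388 hit at Δt = 0.5452 (t = 1.6129), x⁻ = (0.5388) → reset → x⁺ = (-0.0174), jump to mode 2
Mode 2: flow for 0.6557 to horizon, guard not reached → x = (-0.0952)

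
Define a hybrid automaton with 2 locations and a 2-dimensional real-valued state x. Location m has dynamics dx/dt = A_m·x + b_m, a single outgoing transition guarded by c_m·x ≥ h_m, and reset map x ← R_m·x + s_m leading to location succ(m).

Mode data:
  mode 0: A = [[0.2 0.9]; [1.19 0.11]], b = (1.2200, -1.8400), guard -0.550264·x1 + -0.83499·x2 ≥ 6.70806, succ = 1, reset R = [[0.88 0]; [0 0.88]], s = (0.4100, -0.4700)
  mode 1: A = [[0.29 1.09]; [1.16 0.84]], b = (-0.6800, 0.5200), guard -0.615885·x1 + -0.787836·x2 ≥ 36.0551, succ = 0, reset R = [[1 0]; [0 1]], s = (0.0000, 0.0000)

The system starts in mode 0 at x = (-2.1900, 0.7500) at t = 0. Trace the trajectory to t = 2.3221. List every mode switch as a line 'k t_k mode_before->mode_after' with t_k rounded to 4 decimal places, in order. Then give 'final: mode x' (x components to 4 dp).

Mode 0: guard c·x = 6.7081 hit at Δt = 1.3040 (t = 1.3040), x⁻ = (-3.7319, -5.5743) → reset → x⁺ = (-2.8741, -5.3754), jump to mode 1
Mode 1: flow for 1.0181 to horizon, guard not reached → x = (-21.0848, -27.5052)

1 1.3040 0->1
final: 1 -21.0848 -27.5052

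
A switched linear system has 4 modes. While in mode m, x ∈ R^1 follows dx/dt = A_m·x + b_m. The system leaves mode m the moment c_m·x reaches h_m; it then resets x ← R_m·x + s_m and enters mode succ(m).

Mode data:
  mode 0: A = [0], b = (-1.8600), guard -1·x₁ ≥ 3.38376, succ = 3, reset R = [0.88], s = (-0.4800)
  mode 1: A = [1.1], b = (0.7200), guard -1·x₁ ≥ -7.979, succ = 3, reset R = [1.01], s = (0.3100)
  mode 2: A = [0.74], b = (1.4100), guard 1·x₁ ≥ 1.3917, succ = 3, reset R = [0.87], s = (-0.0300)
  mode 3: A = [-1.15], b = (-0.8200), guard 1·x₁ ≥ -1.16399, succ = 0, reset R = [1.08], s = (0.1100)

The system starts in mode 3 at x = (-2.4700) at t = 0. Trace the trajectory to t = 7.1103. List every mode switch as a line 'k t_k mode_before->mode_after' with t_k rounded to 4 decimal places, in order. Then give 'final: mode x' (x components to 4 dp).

1 1.1826 3->0
2 2.3851 0->3
3 3.9556 3->0
4 5.1581 0->3
5 6.7286 3->0
final: 0 -1.8571

Mode 3: guard c·x = -1.1640 hit at Δt = 1.1826 (t = 1.1826), x⁻ = (-1.1640) → reset → x⁺ = (-1.1471), jump to mode 0
Mode 0: guard c·x = 3.3838 hit at Δt = 1.2025 (t = 2.3851), x⁻ = (-3.3838) → reset → x⁺ = (-3.4577), jump to mode 3
Mode 3: guard c·x = -1.1640 hit at Δt = 1.5705 (t = 3.9556), x⁻ = (-1.1640) → reset → x⁺ = (-1.1471), jump to mode 0
Mode 0: guard c·x = 3.3838 hit at Δt = 1.2025 (t = 5.1581), x⁻ = (-3.3838) → reset → x⁺ = (-3.4577), jump to mode 3
Mode 3: guard c·x = -1.1640 hit at Δt = 1.5705 (t = 6.7286), x⁻ = (-1.1640) → reset → x⁺ = (-1.1471), jump to mode 0
Mode 0: flow for 0.3817 to horizon, guard not reached → x = (-1.8571)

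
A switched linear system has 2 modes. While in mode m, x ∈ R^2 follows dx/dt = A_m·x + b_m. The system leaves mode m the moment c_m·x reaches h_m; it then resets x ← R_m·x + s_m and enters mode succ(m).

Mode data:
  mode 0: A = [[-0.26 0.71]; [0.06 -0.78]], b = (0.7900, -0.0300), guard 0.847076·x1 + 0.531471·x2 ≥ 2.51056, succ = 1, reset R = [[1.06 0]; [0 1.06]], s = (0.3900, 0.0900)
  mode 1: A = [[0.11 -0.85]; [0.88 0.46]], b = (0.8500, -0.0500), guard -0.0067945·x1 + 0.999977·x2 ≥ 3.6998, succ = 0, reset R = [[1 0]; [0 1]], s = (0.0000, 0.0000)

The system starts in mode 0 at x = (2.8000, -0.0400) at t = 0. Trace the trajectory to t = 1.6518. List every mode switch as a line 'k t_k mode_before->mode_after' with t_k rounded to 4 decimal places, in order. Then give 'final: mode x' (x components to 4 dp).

1 1.2773 0->1
final: 1 3.6693 1.5056

Mode 0: guard c·x = 2.5106 hit at Δt = 1.2773 (t = 1.2773), x⁻ = (2.9015, 0.0993) → reset → x⁺ = (3.4656, 0.1953), jump to mode 1
Mode 1: flow for 0.3745 to horizon, guard not reached → x = (3.6693, 1.5056)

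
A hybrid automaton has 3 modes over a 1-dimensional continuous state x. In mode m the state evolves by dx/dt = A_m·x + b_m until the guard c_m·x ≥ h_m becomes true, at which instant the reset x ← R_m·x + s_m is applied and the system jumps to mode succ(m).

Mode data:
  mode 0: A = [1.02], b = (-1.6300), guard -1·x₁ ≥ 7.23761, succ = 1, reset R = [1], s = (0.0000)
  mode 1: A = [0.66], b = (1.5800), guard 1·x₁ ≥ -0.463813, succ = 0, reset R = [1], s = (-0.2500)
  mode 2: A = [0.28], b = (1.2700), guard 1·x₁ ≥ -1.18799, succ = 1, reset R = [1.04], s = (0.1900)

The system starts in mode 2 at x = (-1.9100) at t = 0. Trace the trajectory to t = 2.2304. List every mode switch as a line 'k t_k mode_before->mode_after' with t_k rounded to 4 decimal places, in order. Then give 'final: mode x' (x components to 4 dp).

Mode 2: guard c·x = -1.1880 hit at Δt = 0.8676 (t = 0.8676), x⁻ = (-1.1880) → reset → x⁺ = (-1.0455), jump to mode 1
Mode 1: guard c·x = -0.4638 hit at Δt = 0.5434 (t = 1.4110), x⁻ = (-0.4638) → reset → x⁺ = (-0.7138), jump to mode 0
Mode 0: flow for 0.8194 to horizon, guard not reached → x = (-3.7345)

1 0.8676 2->1
2 1.4110 1->0
final: 0 -3.7345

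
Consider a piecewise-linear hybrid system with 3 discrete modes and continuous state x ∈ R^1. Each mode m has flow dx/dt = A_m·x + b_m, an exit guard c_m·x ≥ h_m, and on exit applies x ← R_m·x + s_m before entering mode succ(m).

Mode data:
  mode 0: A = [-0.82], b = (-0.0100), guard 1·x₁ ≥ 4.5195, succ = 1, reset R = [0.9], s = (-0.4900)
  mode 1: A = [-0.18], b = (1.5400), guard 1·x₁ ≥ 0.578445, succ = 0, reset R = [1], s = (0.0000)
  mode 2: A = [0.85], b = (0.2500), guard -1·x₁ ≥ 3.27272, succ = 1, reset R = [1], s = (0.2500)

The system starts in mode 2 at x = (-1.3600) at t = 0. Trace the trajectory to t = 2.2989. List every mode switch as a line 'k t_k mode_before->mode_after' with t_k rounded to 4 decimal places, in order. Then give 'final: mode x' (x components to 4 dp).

Mode 2: guard c·x = 3.2727 hit at Δt = 1.2090 (t = 1.2090), x⁻ = (-3.2727) → reset → x⁺ = (-3.0227), jump to mode 1
Mode 1: flow for 1.0899 to horizon, guard not reached → x = (-0.9602)

1 1.2090 2->1
final: 1 -0.9602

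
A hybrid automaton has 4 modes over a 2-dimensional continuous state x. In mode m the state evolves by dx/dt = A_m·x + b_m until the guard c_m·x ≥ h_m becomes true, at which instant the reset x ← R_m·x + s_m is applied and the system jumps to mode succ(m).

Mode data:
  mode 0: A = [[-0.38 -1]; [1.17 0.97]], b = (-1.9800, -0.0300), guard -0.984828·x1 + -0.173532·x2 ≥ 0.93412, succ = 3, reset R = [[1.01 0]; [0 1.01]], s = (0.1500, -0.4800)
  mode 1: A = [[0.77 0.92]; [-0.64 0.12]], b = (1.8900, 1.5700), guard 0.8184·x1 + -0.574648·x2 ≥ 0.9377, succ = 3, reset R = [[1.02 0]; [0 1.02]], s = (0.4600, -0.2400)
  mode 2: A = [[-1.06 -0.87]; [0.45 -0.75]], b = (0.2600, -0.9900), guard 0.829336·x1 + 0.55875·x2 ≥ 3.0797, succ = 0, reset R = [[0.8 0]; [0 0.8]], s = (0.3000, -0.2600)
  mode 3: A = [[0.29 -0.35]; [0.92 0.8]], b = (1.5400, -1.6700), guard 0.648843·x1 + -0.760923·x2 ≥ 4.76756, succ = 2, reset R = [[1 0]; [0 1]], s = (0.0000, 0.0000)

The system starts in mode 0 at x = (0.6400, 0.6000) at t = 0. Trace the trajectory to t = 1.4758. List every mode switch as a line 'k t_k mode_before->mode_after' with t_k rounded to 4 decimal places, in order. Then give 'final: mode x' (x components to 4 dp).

1 0.6397 0->3
final: 3 0.3856 -1.5966

Mode 0: guard c·x = 0.9341 hit at Δt = 0.6397 (t = 0.6397), x⁻ = (-1.1107, 0.9204) → reset → x⁺ = (-0.9718, 0.4496), jump to mode 3
Mode 3: flow for 0.8361 to horizon, guard not reached → x = (0.3856, -1.5966)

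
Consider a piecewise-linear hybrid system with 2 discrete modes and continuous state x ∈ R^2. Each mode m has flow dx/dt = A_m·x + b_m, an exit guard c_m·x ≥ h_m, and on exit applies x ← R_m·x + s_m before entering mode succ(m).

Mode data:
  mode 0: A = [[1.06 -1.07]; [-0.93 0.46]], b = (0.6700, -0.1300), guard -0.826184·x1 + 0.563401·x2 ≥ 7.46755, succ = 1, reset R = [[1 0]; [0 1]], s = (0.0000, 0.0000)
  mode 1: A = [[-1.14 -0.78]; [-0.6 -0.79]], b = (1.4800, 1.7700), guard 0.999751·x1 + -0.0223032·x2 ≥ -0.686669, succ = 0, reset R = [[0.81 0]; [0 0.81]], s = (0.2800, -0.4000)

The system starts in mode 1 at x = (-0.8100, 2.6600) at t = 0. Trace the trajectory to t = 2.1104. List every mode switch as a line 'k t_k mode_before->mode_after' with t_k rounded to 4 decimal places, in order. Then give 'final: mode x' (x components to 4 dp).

Mode 1: guard c·x = -0.6867 hit at Δt = 1.1149 (t = 1.1149), x⁻ = (-0.6262, 2.7182) → reset → x⁺ = (-0.2272, 1.8017), jump to mode 0
Mode 0: flow for 0.9955 to horizon, guard not reached → x = (-4.2690, 4.4916)

1 1.1149 1->0
final: 0 -4.2690 4.4916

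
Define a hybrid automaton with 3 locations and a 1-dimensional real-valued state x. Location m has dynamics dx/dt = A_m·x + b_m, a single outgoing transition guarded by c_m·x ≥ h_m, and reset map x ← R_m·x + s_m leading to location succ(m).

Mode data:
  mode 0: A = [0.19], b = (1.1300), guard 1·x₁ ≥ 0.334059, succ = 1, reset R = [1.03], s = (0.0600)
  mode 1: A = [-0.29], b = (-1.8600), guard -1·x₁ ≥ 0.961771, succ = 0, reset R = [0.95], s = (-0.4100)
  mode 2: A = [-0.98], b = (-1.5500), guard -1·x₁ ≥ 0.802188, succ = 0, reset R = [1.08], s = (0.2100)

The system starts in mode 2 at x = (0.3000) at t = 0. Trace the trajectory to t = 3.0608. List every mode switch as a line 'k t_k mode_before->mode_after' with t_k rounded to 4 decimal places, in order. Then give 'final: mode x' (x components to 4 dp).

Mode 2: guard c·x = 0.8022 hit at Δt = 0.8993 (t = 0.8993), x⁻ = (-0.8022) → reset → x⁺ = (-0.6564), jump to mode 0
Mode 0: guard c·x = 0.3341 hit at Δt = 0.9031 (t = 1.8024), x⁻ = (0.3341) → reset → x⁺ = (0.4041), jump to mode 1
Mode 1: guard c·x = 0.9618 hit at Δt = 0.7709 (t = 2.5733), x⁻ = (-0.9618) → reset → x⁺ = (-1.3237), jump to mode 0
Mode 0: flow for 0.4875 to horizon, guard not reached → x = (-0.8750)

1 0.8993 2->0
2 1.8024 0->1
3 2.5733 1->0
final: 0 -0.8750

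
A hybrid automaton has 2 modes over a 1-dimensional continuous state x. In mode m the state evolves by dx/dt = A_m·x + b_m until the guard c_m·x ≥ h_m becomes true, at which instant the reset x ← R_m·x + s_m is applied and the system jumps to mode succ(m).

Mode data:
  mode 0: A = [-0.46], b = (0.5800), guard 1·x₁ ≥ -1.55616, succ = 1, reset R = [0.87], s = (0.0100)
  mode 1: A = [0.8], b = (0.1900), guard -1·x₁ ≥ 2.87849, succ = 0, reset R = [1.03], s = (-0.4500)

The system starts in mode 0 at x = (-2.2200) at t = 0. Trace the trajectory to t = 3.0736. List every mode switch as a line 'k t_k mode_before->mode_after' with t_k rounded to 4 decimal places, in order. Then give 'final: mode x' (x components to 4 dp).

1 0.4600 0->1
2 1.5476 1->0
3 2.6491 0->1
final: 1 -1.7912

Mode 0: guard c·x = -1.5562 hit at Δt = 0.4600 (t = 0.4600), x⁻ = (-1.5562) → reset → x⁺ = (-1.3439), jump to mode 1
Mode 1: guard c·x = 2.8785 hit at Δt = 1.0876 (t = 1.5476), x⁻ = (-2.8785) → reset → x⁺ = (-3.4148), jump to mode 0
Mode 0: guard c·x = -1.5562 hit at Δt = 1.1015 (t = 2.6491), x⁻ = (-1.5562) → reset → x⁺ = (-1.3439), jump to mode 1
Mode 1: flow for 0.4245 to horizon, guard not reached → x = (-1.7912)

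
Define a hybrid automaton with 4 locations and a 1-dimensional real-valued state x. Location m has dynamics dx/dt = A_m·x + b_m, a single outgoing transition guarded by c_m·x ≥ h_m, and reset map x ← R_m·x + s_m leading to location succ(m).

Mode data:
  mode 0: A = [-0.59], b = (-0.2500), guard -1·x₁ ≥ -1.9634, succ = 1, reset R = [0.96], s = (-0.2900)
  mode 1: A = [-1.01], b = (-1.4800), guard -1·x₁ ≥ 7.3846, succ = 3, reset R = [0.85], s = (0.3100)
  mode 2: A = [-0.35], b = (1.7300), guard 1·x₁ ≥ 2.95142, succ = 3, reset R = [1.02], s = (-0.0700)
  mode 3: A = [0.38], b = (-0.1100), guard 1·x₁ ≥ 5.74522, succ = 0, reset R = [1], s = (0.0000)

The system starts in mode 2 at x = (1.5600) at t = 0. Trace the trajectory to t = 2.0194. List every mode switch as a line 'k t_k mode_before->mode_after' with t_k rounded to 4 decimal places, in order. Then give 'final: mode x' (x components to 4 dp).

1 1.5139 2->3
final: 3 3.5019

Mode 2: guard c·x = 2.9514 hit at Δt = 1.5139 (t = 1.5139), x⁻ = (2.9514) → reset → x⁺ = (2.9404), jump to mode 3
Mode 3: flow for 0.5055 to horizon, guard not reached → x = (3.5019)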